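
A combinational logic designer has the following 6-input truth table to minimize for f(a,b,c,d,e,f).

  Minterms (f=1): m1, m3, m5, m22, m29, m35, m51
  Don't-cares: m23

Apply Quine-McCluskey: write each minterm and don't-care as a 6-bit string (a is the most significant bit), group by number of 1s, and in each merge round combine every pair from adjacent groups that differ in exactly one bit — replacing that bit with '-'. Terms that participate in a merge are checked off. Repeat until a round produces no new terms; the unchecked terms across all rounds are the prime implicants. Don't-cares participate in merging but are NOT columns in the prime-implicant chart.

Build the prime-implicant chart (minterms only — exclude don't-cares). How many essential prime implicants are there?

4

[col 0] 000001*, 000011*, 000101*, 010110*, 010111*, 011101, 100011*, 110011*
[col 1] -00011, 000-01, 0000-1, 01011-, 1-0011
Prime implicants: -00011, 000-01, 0000-1, 01011-, 011101, 1-0011
PI chart (minterm → PIs covering it):
  1 | 000-01,0000-1
  3 | -00011,0000-1
  5 | 000-01  (sole → essential)
  22 | 01011-  (sole → essential)
  29 | 011101  (sole → essential)
  35 | -00011,1-0011
  51 | 1-0011  (sole → essential)
Essential prime implicants: 000-01, 01011-, 011101, 1-0011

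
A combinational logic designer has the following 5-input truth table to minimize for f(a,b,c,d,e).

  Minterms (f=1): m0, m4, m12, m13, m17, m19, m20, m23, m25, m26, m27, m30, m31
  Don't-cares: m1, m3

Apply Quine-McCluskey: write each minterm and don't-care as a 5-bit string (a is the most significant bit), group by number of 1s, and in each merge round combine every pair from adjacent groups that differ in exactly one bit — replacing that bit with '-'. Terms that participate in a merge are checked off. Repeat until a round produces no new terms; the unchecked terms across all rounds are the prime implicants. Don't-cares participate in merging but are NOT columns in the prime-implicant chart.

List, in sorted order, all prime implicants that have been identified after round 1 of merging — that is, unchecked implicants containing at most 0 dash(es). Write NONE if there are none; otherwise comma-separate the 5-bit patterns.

NONE

[col 0] 00000*, 00001*, 00011*, 00100*, 01100*, 01101*, 10001*, 10011*, 10100*, 10111*, 11001*, 11010*, 11011*, 11110*, 11111*
[col 1] -0001*, -0011*, -0100, 0-100, 00-00, 000-1*, 0000-, 0110-, 1-001*, 1-011*, 1-111*, 10-11*, 100-1*, 11-10*, 11-11*, 110-1*, 1101-*, 1111-*
[col 2] -00-1, 1--11, 1-0-1, 11-1-
Prime implicants: -00-1, -0100, 0-100, 00-00, 0000-, 0110-, 1--11, 1-0-1, 11-1-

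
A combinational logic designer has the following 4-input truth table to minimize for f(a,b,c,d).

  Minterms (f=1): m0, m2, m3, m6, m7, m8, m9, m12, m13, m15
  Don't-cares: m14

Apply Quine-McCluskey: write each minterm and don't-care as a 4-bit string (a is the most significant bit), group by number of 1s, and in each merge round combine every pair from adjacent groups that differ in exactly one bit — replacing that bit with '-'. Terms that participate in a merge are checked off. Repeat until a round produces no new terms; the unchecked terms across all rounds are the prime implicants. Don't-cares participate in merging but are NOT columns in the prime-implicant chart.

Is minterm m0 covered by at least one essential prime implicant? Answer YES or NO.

NO

Round 0: 0000✓ 0010✓ 0011✓ 0110✓ 0111✓ 1000✓ 1001✓ 1100✓ 1101✓ 1110✓ 1111✓
Round 1: -000 -110✓ -111✓ 0-10✓ 0-11✓ 00-0 001-✓ 011-✓ 1-00✓ 1-01✓ 100-✓ 11-0✓ 11-1✓ 110-✓ 111-✓
Round 2: -11- 0-1- 1-0- 11--
PIs = {-000, -11-, 0-1-, 00-0, 1-0-, 11--}
Coverage chart:
  m0: -000,00-0
  m2: 0-1-,00-0
  m3: 0-1- ←essential
  m6: -11-,0-1-
  m7: -11-,0-1-
  m8: -000,1-0-
  m9: 1-0- ←essential
  m12: 1-0-,11--
  m13: 1-0-,11--
  m15: -11-,11--
Essential: 0-1-, 1-0-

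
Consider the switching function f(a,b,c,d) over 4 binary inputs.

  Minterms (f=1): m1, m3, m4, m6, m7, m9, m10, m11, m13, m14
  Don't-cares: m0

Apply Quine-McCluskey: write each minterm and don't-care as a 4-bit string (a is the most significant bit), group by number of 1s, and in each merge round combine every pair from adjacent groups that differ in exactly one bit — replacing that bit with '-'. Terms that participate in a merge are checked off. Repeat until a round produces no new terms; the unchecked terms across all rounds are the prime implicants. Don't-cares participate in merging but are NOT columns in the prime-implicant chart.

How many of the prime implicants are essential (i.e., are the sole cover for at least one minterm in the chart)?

[col 0] 0000*, 0001*, 0011*, 0100*, 0110*, 0111*, 1001*, 1010*, 1011*, 1101*, 1110*
[col 1] -001*, -011*, -110, 0-00, 0-11, 00-1*, 000-, 01-0, 011-, 1-01, 1-10, 10-1*, 101-
[col 2] -0-1
Prime implicants: -0-1, -110, 0-00, 0-11, 000-, 01-0, 011-, 1-01, 1-10, 101-
PI chart (minterm → PIs covering it):
  1 | -0-1,000-
  3 | -0-1,0-11
  4 | 0-00,01-0
  6 | -110,01-0,011-
  7 | 0-11,011-
  9 | -0-1,1-01
  10 | 1-10,101-
  11 | -0-1,101-
  13 | 1-01  (sole → essential)
  14 | -110,1-10
Essential prime implicants: 1-01

1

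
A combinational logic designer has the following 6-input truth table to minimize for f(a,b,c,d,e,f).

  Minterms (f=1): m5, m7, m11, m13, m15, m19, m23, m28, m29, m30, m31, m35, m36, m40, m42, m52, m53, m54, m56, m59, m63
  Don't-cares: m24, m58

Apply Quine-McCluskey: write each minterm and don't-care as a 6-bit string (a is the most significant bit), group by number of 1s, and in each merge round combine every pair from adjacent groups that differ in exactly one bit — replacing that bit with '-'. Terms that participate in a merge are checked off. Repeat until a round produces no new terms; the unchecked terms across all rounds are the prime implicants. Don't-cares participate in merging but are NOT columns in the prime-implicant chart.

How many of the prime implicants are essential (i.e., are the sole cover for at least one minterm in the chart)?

[col 0] 000101*, 000111*, 001011*, 001101*, 001111*, 010011*, 010111*, 011000*, 011100*, 011101*, 011110*, 011111*, 100011, 100100*, 101000*, 101010*, 110100*, 110101*, 110110*, 111000*, 111010*, 111011*, 111111*
[col 1] -11000, -11111, 0-0111*, 0-1101*, 0-1111*, 00-101*, 00-111*, 0001-1*, 001-11, 0011-1*, 01-111*, 010-11, 011-00, 0111-0*, 0111-1*, 01110-*, 01111-*, 1-0100, 1-1000*, 1-1010*, 1010-0*, 1101-0, 11010-, 111-11, 1110-0*, 11101-
[col 2] 0--111, 0-11-1, 00-1-1, 0111--, 1-10-0
Prime implicants: -11000, -11111, 0--111, 0-11-1, 00-1-1, 001-11, 010-11, 011-00, 0111--, 1-0100, 1-10-0, 100011, 1101-0, 11010-, 111-11, 11101-
PI chart (minterm → PIs covering it):
  5 | 00-1-1  (sole → essential)
  7 | 0--111,00-1-1
  11 | 001-11  (sole → essential)
  13 | 0-11-1,00-1-1
  15 | 0--111,0-11-1,00-1-1,001-11
  19 | 010-11  (sole → essential)
  23 | 0--111,010-11
  28 | 011-00,0111--
  29 | 0-11-1,0111--
  30 | 0111--  (sole → essential)
  31 | -11111,0--111,0-11-1,0111--
  35 | 100011  (sole → essential)
  36 | 1-0100  (sole → essential)
  40 | 1-10-0  (sole → essential)
  42 | 1-10-0  (sole → essential)
  52 | 1-0100,1101-0,11010-
  53 | 11010-  (sole → essential)
  54 | 1101-0  (sole → essential)
  56 | -11000,1-10-0
  59 | 111-11,11101-
  63 | -11111,111-11
Essential prime implicants: 00-1-1, 001-11, 010-11, 0111--, 1-0100, 1-10-0, 100011, 1101-0, 11010-

9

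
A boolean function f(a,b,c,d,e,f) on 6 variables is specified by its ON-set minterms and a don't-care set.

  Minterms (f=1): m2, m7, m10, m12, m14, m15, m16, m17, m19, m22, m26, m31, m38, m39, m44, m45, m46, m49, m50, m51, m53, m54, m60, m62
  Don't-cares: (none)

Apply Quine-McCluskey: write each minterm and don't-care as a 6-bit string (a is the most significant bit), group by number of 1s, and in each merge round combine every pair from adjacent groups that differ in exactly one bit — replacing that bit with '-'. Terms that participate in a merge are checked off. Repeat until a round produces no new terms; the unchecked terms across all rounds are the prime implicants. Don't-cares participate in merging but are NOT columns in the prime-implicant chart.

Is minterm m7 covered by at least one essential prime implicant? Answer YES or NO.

size-2^0 implicants → 000010(✓)  000111(✓)  001010(✓)  001100(✓)  001110(✓)  001111(✓)  010000(✓)  010001(✓)  010011(✓)  010110(✓)  011010(✓)  011111(✓)  100110(✓)  100111(✓)  101100(✓)  101101(✓)  101110(✓)  110001(✓)  110010(✓)  110011(✓)  110101(✓)  110110(✓)  111100(✓)  111110(✓)
size-2^1 implicants → -00111  -01100(✓)  -01110(✓)  -10001(✓)  -10011(✓)  -10110  0-1010  0-1111  00-010  00-111  001-10  0011-0(✓)  00111-  0100-1(✓)  01000-  1-0110(✓)  1-1100(✓)  1-1110(✓)  10-110(✓)  10011-  1011-0(✓)  10110-  11-110(✓)  110-01  110-10  1100-1(✓)  11001-  1111-0(✓)
size-2^2 implicants → -011-0  -100-1  1--110  1-11-0
Unchecked terms (primes): -00111, -011-0, -100-1, -10110, 0-1010, 0-1111, 00-010, 00-111, 001-10, 00111-, 01000-, 1--110, 1-11-0, 10011-, 10110-, 110-01, 110-10, 11001-
Minterm coverage:
  m2 ⊆ 00-010 [E]
  m7 ⊆ -00111,00-111
  m10 ⊆ 0-1010,00-010,001-10
  m12 ⊆ -011-0 [E]
  m14 ⊆ -011-0,001-10,00111-
  m15 ⊆ 0-1111,00-111,00111-
  m16 ⊆ 01000- [E]
  m17 ⊆ -100-1,01000-
  m19 ⊆ -100-1 [E]
  m22 ⊆ -10110 [E]
  m26 ⊆ 0-1010 [E]
  m31 ⊆ 0-1111 [E]
  m38 ⊆ 1--110,10011-
  m39 ⊆ -00111,10011-
  m44 ⊆ -011-0,1-11-0,10110-
  m45 ⊆ 10110- [E]
  m46 ⊆ -011-0,1--110,1-11-0
  m49 ⊆ -100-1,110-01
  m50 ⊆ 110-10,11001-
  m51 ⊆ -100-1,11001-
  m53 ⊆ 110-01 [E]
  m54 ⊆ -10110,1--110,110-10
  m60 ⊆ 1-11-0 [E]
  m62 ⊆ 1--110,1-11-0
E = {-011-0, -100-1, -10110, 0-1010, 0-1111, 00-010, 01000-, 1-11-0, 10110-, 110-01}

NO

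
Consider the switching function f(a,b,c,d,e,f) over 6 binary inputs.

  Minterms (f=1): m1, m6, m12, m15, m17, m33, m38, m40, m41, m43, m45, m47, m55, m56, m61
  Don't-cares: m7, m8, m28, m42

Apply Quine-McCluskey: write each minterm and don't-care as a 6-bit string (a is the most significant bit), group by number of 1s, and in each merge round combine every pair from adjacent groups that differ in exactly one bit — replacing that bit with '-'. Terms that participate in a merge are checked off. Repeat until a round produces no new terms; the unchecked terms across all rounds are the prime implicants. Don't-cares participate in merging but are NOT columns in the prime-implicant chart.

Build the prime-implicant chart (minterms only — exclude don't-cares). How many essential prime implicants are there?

size-2^0 implicants → 000001(✓)  000110(✓)  000111(✓)  001000(✓)  001100(✓)  001111(✓)  010001(✓)  011100(✓)  100001(✓)  100110(✓)  101000(✓)  101001(✓)  101010(✓)  101011(✓)  101101(✓)  101111(✓)  110111  111000(✓)  111101(✓)
size-2^1 implicants → -00001  -00110  -01000  -01111  0-0001  0-1100  00-111  00011-  001-00  1-1000  1-1101  10-001  101-01(✓)  101-11(✓)  1010-0(✓)  1010-1(✓)  10100-(✓)  10101-(✓)  1011-1(✓)
size-2^2 implicants → 101--1  1010--
Unchecked terms (primes): -00001, -00110, -01000, -01111, 0-0001, 0-1100, 00-111, 00011-, 001-00, 1-1000, 1-1101, 10-001, 101--1, 1010--, 110111
Minterm coverage:
  m1 ⊆ -00001,0-0001
  m6 ⊆ -00110,00011-
  m12 ⊆ 0-1100,001-00
  m15 ⊆ -01111,00-111
  m17 ⊆ 0-0001 [E]
  m33 ⊆ -00001,10-001
  m38 ⊆ -00110 [E]
  m40 ⊆ -01000,1-1000,1010--
  m41 ⊆ 10-001,101--1,1010--
  m43 ⊆ 101--1,1010--
  m45 ⊆ 1-1101,101--1
  m47 ⊆ -01111,101--1
  m55 ⊆ 110111 [E]
  m56 ⊆ 1-1000 [E]
  m61 ⊆ 1-1101 [E]
E = {-00110, 0-0001, 1-1000, 1-1101, 110111}

5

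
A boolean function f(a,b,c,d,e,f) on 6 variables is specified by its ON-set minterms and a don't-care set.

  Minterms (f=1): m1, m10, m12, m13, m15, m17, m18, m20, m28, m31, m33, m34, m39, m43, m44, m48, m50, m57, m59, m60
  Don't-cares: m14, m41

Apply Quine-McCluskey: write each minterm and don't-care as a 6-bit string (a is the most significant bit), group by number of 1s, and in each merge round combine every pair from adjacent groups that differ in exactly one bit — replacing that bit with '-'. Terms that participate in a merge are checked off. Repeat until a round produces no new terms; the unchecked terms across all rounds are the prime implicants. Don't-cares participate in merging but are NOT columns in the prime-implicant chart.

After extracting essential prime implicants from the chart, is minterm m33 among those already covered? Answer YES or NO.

NO

[col 0] 000001*, 001010*, 001100*, 001101*, 001110*, 001111*, 010001*, 010010*, 010100*, 011100*, 011111*, 100001*, 100010*, 100111, 101001*, 101011*, 101100*, 110000*, 110010*, 111001*, 111011*, 111100*
[col 1] -00001, -01100*, -10010, -11100*, 0-0001, 0-1100*, 0-1111, 001-10, 0011-0*, 0011-1*, 00110-*, 00111-*, 01-100, 1-0010, 1-1001*, 1-1011*, 1-1100*, 10-001, 1010-1*, 1100-0, 1110-1*
[col 2] --1100, 0011--, 1-10-1
Prime implicants: --1100, -00001, -10010, 0-0001, 0-1111, 001-10, 0011--, 01-100, 1-0010, 1-10-1, 10-001, 100111, 1100-0
PI chart (minterm → PIs covering it):
  1 | -00001,0-0001
  10 | 001-10  (sole → essential)
  12 | --1100,0011--
  13 | 0011--  (sole → essential)
  15 | 0-1111,0011--
  17 | 0-0001  (sole → essential)
  18 | -10010  (sole → essential)
  20 | 01-100  (sole → essential)
  28 | --1100,01-100
  31 | 0-1111  (sole → essential)
  33 | -00001,10-001
  34 | 1-0010  (sole → essential)
  39 | 100111  (sole → essential)
  43 | 1-10-1  (sole → essential)
  44 | --1100  (sole → essential)
  48 | 1100-0  (sole → essential)
  50 | -10010,1-0010,1100-0
  57 | 1-10-1  (sole → essential)
  59 | 1-10-1  (sole → essential)
  60 | --1100  (sole → essential)
Essential prime implicants: --1100, -10010, 0-0001, 0-1111, 001-10, 0011--, 01-100, 1-0010, 1-10-1, 100111, 1100-0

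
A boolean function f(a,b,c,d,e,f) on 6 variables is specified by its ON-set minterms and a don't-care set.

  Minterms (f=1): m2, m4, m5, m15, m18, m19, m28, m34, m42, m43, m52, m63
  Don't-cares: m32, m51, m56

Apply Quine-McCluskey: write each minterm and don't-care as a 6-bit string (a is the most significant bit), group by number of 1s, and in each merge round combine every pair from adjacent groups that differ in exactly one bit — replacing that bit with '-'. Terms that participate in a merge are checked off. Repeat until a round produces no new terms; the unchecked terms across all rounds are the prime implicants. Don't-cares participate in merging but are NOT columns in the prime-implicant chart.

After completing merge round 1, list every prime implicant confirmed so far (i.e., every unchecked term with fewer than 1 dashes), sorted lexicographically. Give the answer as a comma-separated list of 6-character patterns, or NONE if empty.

size-2^0 implicants → 000010(✓)  000100(✓)  000101(✓)  001111  010010(✓)  010011(✓)  011100  100000(✓)  100010(✓)  101010(✓)  101011(✓)  110011(✓)  110100  111000  111111
size-2^1 implicants → -00010  -10011  0-0010  00010-  01001-  10-010  1000-0  10101-
Unchecked terms (primes): -00010, -10011, 0-0010, 00010-, 001111, 01001-, 011100, 10-010, 1000-0, 10101-, 110100, 111000, 111111

001111, 011100, 110100, 111000, 111111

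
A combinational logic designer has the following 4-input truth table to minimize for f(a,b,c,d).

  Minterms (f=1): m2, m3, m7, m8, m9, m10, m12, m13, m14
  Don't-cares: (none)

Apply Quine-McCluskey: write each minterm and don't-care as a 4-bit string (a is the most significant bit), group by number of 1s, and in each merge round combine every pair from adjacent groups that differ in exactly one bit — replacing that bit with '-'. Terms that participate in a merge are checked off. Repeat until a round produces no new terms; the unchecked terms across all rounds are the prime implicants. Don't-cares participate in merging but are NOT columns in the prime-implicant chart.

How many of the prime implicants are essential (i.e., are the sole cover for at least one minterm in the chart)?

Round 0: 0010✓ 0011✓ 0111✓ 1000✓ 1001✓ 1010✓ 1100✓ 1101✓ 1110✓
Round 1: -010 0-11 001- 1-00✓ 1-01✓ 1-10✓ 10-0✓ 100-✓ 11-0✓ 110-✓
Round 2: 1--0 1-0-
PIs = {-010, 0-11, 001-, 1--0, 1-0-}
Coverage chart:
  m2: -010,001-
  m3: 0-11,001-
  m7: 0-11 ←essential
  m8: 1--0,1-0-
  m9: 1-0- ←essential
  m10: -010,1--0
  m12: 1--0,1-0-
  m13: 1-0- ←essential
  m14: 1--0 ←essential
Essential: 0-11, 1--0, 1-0-

3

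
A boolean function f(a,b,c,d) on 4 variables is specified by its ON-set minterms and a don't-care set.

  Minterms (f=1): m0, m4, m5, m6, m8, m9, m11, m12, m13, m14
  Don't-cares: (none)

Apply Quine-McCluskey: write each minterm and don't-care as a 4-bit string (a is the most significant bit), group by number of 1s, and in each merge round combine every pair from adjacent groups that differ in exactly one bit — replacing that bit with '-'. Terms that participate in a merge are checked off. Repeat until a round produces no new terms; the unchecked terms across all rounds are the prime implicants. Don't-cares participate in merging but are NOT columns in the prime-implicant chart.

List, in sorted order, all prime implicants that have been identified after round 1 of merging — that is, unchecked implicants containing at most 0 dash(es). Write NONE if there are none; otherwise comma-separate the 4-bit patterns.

NONE

Round 0: 0000✓ 0100✓ 0101✓ 0110✓ 1000✓ 1001✓ 1011✓ 1100✓ 1101✓ 1110✓
Round 1: -000✓ -100✓ -101✓ -110✓ 0-00✓ 01-0✓ 010-✓ 1-00✓ 1-01✓ 10-1 100-✓ 11-0✓ 110-✓
Round 2: --00 -1-0 -10- 1-0-
PIs = {--00, -1-0, -10-, 1-0-, 10-1}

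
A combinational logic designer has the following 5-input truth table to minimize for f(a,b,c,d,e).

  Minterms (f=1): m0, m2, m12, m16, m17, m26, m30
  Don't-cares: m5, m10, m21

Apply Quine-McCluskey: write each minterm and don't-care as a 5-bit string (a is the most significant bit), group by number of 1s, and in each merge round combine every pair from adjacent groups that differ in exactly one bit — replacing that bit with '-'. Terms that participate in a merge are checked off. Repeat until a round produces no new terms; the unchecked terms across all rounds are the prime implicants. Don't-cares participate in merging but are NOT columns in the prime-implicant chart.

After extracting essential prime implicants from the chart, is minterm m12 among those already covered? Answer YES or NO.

Round 0: 00000✓ 00010✓ 00101✓ 01010✓ 01100 10000✓ 10001✓ 10101✓ 11010✓ 11110✓
Round 1: -0000 -0101 -1010 0-010 000-0 10-01 1000- 11-10
PIs = {-0000, -0101, -1010, 0-010, 000-0, 01100, 10-01, 1000-, 11-10}
Coverage chart:
  m0: -0000,000-0
  m2: 0-010,000-0
  m12: 01100 ←essential
  m16: -0000,1000-
  m17: 10-01,1000-
  m26: -1010,11-10
  m30: 11-10 ←essential
Essential: 01100, 11-10

YES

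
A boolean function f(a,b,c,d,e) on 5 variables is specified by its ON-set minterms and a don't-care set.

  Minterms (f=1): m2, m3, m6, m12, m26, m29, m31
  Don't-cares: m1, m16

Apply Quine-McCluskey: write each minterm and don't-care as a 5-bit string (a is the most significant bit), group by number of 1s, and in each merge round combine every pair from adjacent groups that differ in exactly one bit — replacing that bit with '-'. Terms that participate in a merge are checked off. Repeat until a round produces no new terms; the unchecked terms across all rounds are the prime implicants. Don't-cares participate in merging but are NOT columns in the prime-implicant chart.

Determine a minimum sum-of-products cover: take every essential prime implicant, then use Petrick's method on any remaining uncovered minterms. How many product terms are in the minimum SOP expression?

5

size-2^0 implicants → 00001(✓)  00010(✓)  00011(✓)  00110(✓)  01100  10000  11010  11101(✓)  11111(✓)
size-2^1 implicants → 00-10  000-1  0001-  111-1
Unchecked terms (primes): 00-10, 000-1, 0001-, 01100, 10000, 11010, 111-1
Minterm coverage:
  m2 ⊆ 00-10,0001-
  m3 ⊆ 000-1,0001-
  m6 ⊆ 00-10 [E]
  m12 ⊆ 01100 [E]
  m26 ⊆ 11010 [E]
  m29 ⊆ 111-1 [E]
  m31 ⊆ 111-1 [E]
E = {00-10, 01100, 11010, 111-1}
Petrick residual → 000-1
Cover = a'b'de' + a'b'c'e + a'bcd'e' + abc'de' + abce  |cover|=5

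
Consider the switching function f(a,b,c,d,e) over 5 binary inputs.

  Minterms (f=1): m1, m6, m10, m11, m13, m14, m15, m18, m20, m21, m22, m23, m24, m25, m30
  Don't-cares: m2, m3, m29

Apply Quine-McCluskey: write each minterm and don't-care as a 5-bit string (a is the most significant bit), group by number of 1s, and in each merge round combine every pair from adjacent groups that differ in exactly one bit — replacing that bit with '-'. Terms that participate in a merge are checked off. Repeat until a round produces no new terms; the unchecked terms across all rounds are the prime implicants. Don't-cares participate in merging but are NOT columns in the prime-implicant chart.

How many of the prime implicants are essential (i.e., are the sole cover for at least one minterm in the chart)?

size-2^0 implicants → 00001(✓)  00010(✓)  00011(✓)  00110(✓)  01010(✓)  01011(✓)  01101(✓)  01110(✓)  01111(✓)  10010(✓)  10100(✓)  10101(✓)  10110(✓)  10111(✓)  11000(✓)  11001(✓)  11101(✓)  11110(✓)
size-2^1 implicants → -0010(✓)  -0110(✓)  -1101  -1110(✓)  0-010(✓)  0-011(✓)  0-110(✓)  00-10(✓)  000-1  0001-(✓)  01-10(✓)  01-11(✓)  0101-(✓)  011-1  0111-(✓)  1-101  1-110(✓)  10-10(✓)  101-0(✓)  101-1(✓)  1010-(✓)  1011-(✓)  11-01  1100-
size-2^2 implicants → --110  -0-10  0--10  0-01-  01-1-  101--
Unchecked terms (primes): --110, -0-10, -1101, 0--10, 0-01-, 000-1, 01-1-, 011-1, 1-101, 101--, 11-01, 1100-
Minterm coverage:
  m1 ⊆ 000-1 [E]
  m6 ⊆ --110,-0-10,0--10
  m10 ⊆ 0--10,0-01-,01-1-
  m11 ⊆ 0-01-,01-1-
  m13 ⊆ -1101,011-1
  m14 ⊆ --110,0--10,01-1-
  m15 ⊆ 01-1-,011-1
  m18 ⊆ -0-10 [E]
  m20 ⊆ 101-- [E]
  m21 ⊆ 1-101,101--
  m22 ⊆ --110,-0-10,101--
  m23 ⊆ 101-- [E]
  m24 ⊆ 1100- [E]
  m25 ⊆ 11-01,1100-
  m30 ⊆ --110 [E]
E = {--110, -0-10, 000-1, 101--, 1100-}

5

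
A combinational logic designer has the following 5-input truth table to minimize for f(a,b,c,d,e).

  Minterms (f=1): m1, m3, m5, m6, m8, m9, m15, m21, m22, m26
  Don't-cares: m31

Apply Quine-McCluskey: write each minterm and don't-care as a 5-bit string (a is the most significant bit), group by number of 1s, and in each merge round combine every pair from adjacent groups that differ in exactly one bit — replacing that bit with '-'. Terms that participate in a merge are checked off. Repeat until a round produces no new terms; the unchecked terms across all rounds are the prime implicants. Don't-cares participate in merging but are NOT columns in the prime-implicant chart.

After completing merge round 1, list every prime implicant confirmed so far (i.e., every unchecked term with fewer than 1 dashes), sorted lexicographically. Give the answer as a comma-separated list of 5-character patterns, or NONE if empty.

Round 0: 00001✓ 00011✓ 00101✓ 00110✓ 01000✓ 01001✓ 01111✓ 10101✓ 10110✓ 11010 11111✓
Round 1: -0101 -0110 -1111 0-001 00-01 000-1 0100-
PIs = {-0101, -0110, -1111, 0-001, 00-01, 000-1, 0100-, 11010}

11010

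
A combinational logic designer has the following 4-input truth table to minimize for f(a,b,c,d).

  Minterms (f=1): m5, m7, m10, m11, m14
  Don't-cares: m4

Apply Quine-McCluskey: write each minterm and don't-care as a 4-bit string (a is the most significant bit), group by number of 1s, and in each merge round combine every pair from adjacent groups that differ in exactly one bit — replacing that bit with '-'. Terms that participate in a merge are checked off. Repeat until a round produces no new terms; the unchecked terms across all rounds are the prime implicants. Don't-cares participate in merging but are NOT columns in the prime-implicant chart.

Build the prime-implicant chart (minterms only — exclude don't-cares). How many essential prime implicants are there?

3

Round 0: 0100✓ 0101✓ 0111✓ 1010✓ 1011✓ 1110✓
Round 1: 01-1 010- 1-10 101-
PIs = {01-1, 010-, 1-10, 101-}
Coverage chart:
  m5: 01-1,010-
  m7: 01-1 ←essential
  m10: 1-10,101-
  m11: 101- ←essential
  m14: 1-10 ←essential
Essential: 01-1, 1-10, 101-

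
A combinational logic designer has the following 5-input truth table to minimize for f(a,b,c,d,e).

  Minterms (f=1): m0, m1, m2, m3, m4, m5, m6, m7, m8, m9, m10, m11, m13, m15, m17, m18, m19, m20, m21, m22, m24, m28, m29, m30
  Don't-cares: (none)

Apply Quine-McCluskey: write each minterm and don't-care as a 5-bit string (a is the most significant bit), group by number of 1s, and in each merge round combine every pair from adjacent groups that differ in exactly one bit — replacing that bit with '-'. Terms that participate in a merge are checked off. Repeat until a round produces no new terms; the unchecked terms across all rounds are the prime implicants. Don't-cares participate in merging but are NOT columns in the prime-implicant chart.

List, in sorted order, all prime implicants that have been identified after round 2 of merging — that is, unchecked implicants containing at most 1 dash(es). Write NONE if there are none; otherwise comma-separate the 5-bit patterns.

-1000, 11-00

size-2^0 implicants → 00000(✓)  00001(✓)  00010(✓)  00011(✓)  00100(✓)  00101(✓)  00110(✓)  00111(✓)  01000(✓)  01001(✓)  01010(✓)  01011(✓)  01101(✓)  01111(✓)  10001(✓)  10010(✓)  10011(✓)  10100(✓)  10101(✓)  10110(✓)  11000(✓)  11100(✓)  11101(✓)  11110(✓)
size-2^1 implicants → -0001(✓)  -0010(✓)  -0011(✓)  -0100(✓)  -0101(✓)  -0110(✓)  -1000  -1101(✓)  0-000(✓)  0-001(✓)  0-010(✓)  0-011(✓)  0-101(✓)  0-111(✓)  00-00(✓)  00-01(✓)  00-10(✓)  00-11(✓)  000-0(✓)  000-1(✓)  0000-(✓)  0001-(✓)  001-0(✓)  001-1(✓)  0010-(✓)  0011-(✓)  01-01(✓)  01-11(✓)  010-0(✓)  010-1(✓)  0100-(✓)  0101-(✓)  011-1(✓)  1-100(✓)  1-101(✓)  1-110(✓)  10-01(✓)  10-10(✓)  100-1(✓)  1001-(✓)  101-0(✓)  1010-(✓)  11-00  111-0(✓)  1110-(✓)
size-2^2 implicants → --101  -0-01  -0-10  -00-1  -001-  -01-0  -010-  0--01(✓)  0--11(✓)  0-0-0(✓)  0-0-1(✓)  0-00-(✓)  0-01-(✓)  0-1-1(✓)  00--0(✓)  00--1(✓)  00-0-(✓)  00-1-(✓)  000--(✓)  001--(✓)  01--1(✓)  010--(✓)  1-1-0  1-10-
size-2^3 implicants → 0---1  0-0--  00---
Unchecked terms (primes): --101, -0-01, -0-10, -00-1, -001-, -01-0, -010-, -1000, 0---1, 0-0--, 00---, 1-1-0, 1-10-, 11-00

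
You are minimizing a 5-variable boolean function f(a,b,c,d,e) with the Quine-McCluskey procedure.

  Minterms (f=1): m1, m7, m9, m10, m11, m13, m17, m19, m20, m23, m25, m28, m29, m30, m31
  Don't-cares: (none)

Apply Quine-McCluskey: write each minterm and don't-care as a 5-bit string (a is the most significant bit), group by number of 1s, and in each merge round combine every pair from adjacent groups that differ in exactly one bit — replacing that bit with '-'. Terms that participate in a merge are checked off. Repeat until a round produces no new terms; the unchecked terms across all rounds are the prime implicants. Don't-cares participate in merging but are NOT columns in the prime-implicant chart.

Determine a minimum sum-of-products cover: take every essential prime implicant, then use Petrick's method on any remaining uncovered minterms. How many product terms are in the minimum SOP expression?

[col 0] 00001*, 00111*, 01001*, 01010*, 01011*, 01101*, 10001*, 10011*, 10100*, 10111*, 11001*, 11100*, 11101*, 11110*, 11111*
[col 1] -0001*, -0111, -1001*, -1101*, 0-001*, 01-01*, 010-1, 0101-, 1-001*, 1-100, 1-111, 10-11, 100-1, 11-01*, 111-0*, 111-1*, 1110-*, 1111-*
[col 2] --001, -1-01, 111--
Prime implicants: --001, -0111, -1-01, 010-1, 0101-, 1-100, 1-111, 10-11, 100-1, 111--
PI chart (minterm → PIs covering it):
  1 | --001  (sole → essential)
  7 | -0111  (sole → essential)
  9 | --001,-1-01,010-1
  10 | 0101-  (sole → essential)
  11 | 010-1,0101-
  13 | -1-01  (sole → essential)
  17 | --001,100-1
  19 | 10-11,100-1
  20 | 1-100  (sole → essential)
  23 | -0111,1-111,10-11
  25 | --001,-1-01
  28 | 1-100,111--
  29 | -1-01,111--
  30 | 111--  (sole → essential)
  31 | 1-111,111--
Essential prime implicants: --001, -0111, -1-01, 0101-, 1-100, 111--
Petrick residual → 10-11
Minimum SOP uses 7 PIs: c'd'e + b'cde + bd'e + a'bc'd + acd'e' + ab'de + abc

7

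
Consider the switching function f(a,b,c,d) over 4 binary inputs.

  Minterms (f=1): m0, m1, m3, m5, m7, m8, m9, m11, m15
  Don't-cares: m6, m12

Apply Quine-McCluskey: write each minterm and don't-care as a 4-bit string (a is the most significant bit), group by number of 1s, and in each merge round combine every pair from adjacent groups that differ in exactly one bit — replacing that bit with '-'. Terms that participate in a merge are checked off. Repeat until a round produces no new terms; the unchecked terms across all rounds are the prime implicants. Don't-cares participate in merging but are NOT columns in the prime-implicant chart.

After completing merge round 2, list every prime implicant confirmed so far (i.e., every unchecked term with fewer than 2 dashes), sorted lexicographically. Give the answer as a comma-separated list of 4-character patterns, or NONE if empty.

[col 0] 0000*, 0001*, 0011*, 0101*, 0110*, 0111*, 1000*, 1001*, 1011*, 1100*, 1111*
[col 1] -000*, -001*, -011*, -111*, 0-01*, 0-11*, 00-1*, 000-*, 01-1*, 011-, 1-00, 1-11*, 10-1*, 100-*
[col 2] --11, -0-1, -00-, 0--1
Prime implicants: --11, -0-1, -00-, 0--1, 011-, 1-00

011-, 1-00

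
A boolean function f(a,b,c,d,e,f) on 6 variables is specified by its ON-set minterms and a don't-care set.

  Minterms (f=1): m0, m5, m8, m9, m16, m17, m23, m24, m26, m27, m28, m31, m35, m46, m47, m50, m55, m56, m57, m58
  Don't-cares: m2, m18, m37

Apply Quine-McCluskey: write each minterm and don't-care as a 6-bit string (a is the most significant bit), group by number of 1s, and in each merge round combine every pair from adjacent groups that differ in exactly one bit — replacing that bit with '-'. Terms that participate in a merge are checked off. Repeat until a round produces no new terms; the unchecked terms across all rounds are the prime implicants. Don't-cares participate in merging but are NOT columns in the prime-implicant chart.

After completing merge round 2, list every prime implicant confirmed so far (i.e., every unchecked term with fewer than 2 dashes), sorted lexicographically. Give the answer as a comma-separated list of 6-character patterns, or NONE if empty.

-00101, -10111, 00100-, 01-111, 01000-, 011-00, 011-11, 01101-, 100011, 10111-, 11100-

size-2^0 implicants → 000000(✓)  000010(✓)  000101(✓)  001000(✓)  001001(✓)  010000(✓)  010001(✓)  010010(✓)  010111(✓)  011000(✓)  011010(✓)  011011(✓)  011100(✓)  011111(✓)  100011  100101(✓)  101110(✓)  101111(✓)  110010(✓)  110111(✓)  111000(✓)  111001(✓)  111010(✓)
size-2^1 implicants → -00101  -10010(✓)  -10111  -11000(✓)  -11010(✓)  0-0000(✓)  0-0010(✓)  0-1000(✓)  00-000(✓)  0000-0(✓)  00100-  01-000(✓)  01-010(✓)  01-111  0100-0(✓)  01000-  011-00  011-11  0110-0(✓)  01101-  10111-  11-010(✓)  1110-0(✓)  11100-
size-2^2 implicants → -1-010  -110-0  0--000  0-00-0  01-0-0
Unchecked terms (primes): -00101, -1-010, -10111, -110-0, 0--000, 0-00-0, 00100-, 01-0-0, 01-111, 01000-, 011-00, 011-11, 01101-, 100011, 10111-, 11100-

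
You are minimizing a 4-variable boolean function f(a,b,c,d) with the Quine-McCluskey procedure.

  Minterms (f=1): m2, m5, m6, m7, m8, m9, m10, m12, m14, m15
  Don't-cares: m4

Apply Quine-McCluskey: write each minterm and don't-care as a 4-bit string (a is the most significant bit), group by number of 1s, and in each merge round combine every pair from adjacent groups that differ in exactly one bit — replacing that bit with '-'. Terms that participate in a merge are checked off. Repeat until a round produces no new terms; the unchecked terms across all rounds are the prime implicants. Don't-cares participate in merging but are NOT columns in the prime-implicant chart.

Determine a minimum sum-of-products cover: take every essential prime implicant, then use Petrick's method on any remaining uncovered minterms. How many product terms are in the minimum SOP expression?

Round 0: 0010✓ 0100✓ 0101✓ 0110✓ 0111✓ 1000✓ 1001✓ 1010✓ 1100✓ 1110✓ 1111✓
Round 1: -010✓ -100✓ -110✓ -111✓ 0-10✓ 01-0✓ 01-1✓ 010-✓ 011-✓ 1-00✓ 1-10✓ 10-0✓ 100- 11-0✓ 111-✓
Round 2: --10 -1-0 -11- 01-- 1--0
PIs = {--10, -1-0, -11-, 01--, 1--0, 100-}
Coverage chart:
  m2: --10 ←essential
  m5: 01-- ←essential
  m6: --10,-1-0,-11-,01--
  m7: -11-,01--
  m8: 1--0,100-
  m9: 100- ←essential
  m10: --10,1--0
  m12: -1-0,1--0
  m14: --10,-1-0,-11-,1--0
  m15: -11- ←essential
Essential: --10, -11-, 01--, 100-
Petrick residual → -1-0
Min cover (5 terms): cd' + bd' + bc + a'b + ab'c'

5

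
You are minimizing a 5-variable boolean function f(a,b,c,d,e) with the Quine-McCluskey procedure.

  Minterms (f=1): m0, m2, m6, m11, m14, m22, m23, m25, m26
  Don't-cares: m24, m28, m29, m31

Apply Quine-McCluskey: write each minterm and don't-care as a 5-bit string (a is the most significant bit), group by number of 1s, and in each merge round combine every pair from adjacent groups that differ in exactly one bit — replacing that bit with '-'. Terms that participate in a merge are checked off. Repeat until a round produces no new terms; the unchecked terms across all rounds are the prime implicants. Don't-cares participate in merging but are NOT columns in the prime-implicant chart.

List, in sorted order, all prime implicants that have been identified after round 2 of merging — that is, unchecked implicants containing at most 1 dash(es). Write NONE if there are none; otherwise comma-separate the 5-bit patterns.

-0110, 0-110, 00-10, 000-0, 01011, 1-111, 1011-, 110-0, 111-1

Round 0: 00000✓ 00010✓ 00110✓ 01011 01110✓ 10110✓ 10111✓ 11000✓ 11001✓ 11010✓ 11100✓ 11101✓ 11111✓
Round 1: -0110 0-110 00-10 000-0 1-111 1011- 11-00✓ 11-01✓ 110-0 1100-✓ 111-1 1110-✓
Round 2: 11-0-
PIs = {-0110, 0-110, 00-10, 000-0, 01011, 1-111, 1011-, 11-0-, 110-0, 111-1}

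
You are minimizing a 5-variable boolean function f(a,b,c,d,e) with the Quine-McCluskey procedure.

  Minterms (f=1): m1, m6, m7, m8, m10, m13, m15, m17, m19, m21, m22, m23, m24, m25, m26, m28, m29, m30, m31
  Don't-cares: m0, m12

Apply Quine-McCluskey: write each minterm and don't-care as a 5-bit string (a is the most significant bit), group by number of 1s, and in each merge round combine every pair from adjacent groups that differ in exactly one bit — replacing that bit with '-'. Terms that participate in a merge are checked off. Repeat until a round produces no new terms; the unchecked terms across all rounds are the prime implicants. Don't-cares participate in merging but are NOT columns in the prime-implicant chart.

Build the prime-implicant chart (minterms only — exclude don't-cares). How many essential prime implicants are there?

size-2^0 implicants → 00000(✓)  00001(✓)  00110(✓)  00111(✓)  01000(✓)  01010(✓)  01100(✓)  01101(✓)  01111(✓)  10001(✓)  10011(✓)  10101(✓)  10110(✓)  10111(✓)  11000(✓)  11001(✓)  11010(✓)  11100(✓)  11101(✓)  11110(✓)  11111(✓)
size-2^1 implicants → -0001  -0110(✓)  -0111(✓)  -1000(✓)  -1010(✓)  -1100(✓)  -1101(✓)  -1111(✓)  0-000  0-111(✓)  0000-  0011-(✓)  01-00(✓)  010-0(✓)  011-1(✓)  0110-(✓)  1-001(✓)  1-101(✓)  1-110(✓)  1-111(✓)  10-01(✓)  10-11(✓)  100-1(✓)  101-1(✓)  1011-(✓)  11-00(✓)  11-01(✓)  11-10(✓)  110-0(✓)  1100-(✓)  111-0(✓)  111-1(✓)  1110-(✓)  1111-(✓)
size-2^2 implicants → --111  -011-  -1-00  -10-0  -11-1  -110-  1--01  1-1-1  1-11-  10--1  11--0  11-0-  111--
Unchecked terms (primes): --111, -0001, -011-, -1-00, -10-0, -11-1, -110-, 0-000, 0000-, 1--01, 1-1-1, 1-11-, 10--1, 11--0, 11-0-, 111--
Minterm coverage:
  m1 ⊆ -0001,0000-
  m6 ⊆ -011- [E]
  m7 ⊆ --111,-011-
  m8 ⊆ -1-00,-10-0,0-000
  m10 ⊆ -10-0 [E]
  m13 ⊆ -11-1,-110-
  m15 ⊆ --111,-11-1
  m17 ⊆ -0001,1--01,10--1
  m19 ⊆ 10--1 [E]
  m21 ⊆ 1--01,1-1-1,10--1
  m22 ⊆ -011-,1-11-
  m23 ⊆ --111,-011-,1-1-1,1-11-,10--1
  m24 ⊆ -1-00,-10-0,11--0,11-0-
  m25 ⊆ 1--01,11-0-
  m26 ⊆ -10-0,11--0
  m28 ⊆ -1-00,-110-,11--0,11-0-,111--
  m29 ⊆ -11-1,-110-,1--01,1-1-1,11-0-,111--
  m30 ⊆ 1-11-,11--0,111--
  m31 ⊆ --111,-11-1,1-1-1,1-11-,111--
E = {-011-, -10-0, 10--1}

3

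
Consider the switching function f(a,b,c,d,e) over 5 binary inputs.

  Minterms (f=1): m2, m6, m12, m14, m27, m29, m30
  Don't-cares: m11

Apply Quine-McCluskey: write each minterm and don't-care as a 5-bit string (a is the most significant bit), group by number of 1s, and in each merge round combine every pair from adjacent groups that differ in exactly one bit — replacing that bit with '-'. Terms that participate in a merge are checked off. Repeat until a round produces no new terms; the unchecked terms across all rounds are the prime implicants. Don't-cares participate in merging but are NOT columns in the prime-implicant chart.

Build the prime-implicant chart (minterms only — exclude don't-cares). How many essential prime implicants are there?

size-2^0 implicants → 00010(✓)  00110(✓)  01011(✓)  01100(✓)  01110(✓)  11011(✓)  11101  11110(✓)
size-2^1 implicants → -1011  -1110  0-110  00-10  011-0
Unchecked terms (primes): -1011, -1110, 0-110, 00-10, 011-0, 11101
Minterm coverage:
  m2 ⊆ 00-10 [E]
  m6 ⊆ 0-110,00-10
  m12 ⊆ 011-0 [E]
  m14 ⊆ -1110,0-110,011-0
  m27 ⊆ -1011 [E]
  m29 ⊆ 11101 [E]
  m30 ⊆ -1110 [E]
E = {-1011, -1110, 00-10, 011-0, 11101}

5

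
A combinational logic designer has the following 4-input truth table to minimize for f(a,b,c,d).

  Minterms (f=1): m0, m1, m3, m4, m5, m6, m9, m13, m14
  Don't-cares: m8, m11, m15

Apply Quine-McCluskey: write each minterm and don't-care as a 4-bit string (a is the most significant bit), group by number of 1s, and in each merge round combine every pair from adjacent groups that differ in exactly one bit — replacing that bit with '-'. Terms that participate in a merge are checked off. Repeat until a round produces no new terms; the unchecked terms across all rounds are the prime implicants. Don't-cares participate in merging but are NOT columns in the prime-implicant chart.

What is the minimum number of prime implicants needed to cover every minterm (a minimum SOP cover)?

Round 0: 0000✓ 0001✓ 0011✓ 0100✓ 0101✓ 0110✓ 1000✓ 1001✓ 1011✓ 1101✓ 1110✓ 1111✓
Round 1: -000✓ -001✓ -011✓ -101✓ -110 0-00✓ 0-01✓ 00-1✓ 000-✓ 01-0 010-✓ 1-01✓ 1-11✓ 10-1✓ 100-✓ 11-1✓ 111-
Round 2: --01 -0-1 -00- 0-0- 1--1
PIs = {--01, -0-1, -00-, -110, 0-0-, 01-0, 1--1, 111-}
Coverage chart:
  m0: -00-,0-0-
  m1: --01,-0-1,-00-,0-0-
  m3: -0-1 ←essential
  m4: 0-0-,01-0
  m5: --01,0-0-
  m6: -110,01-0
  m9: --01,-0-1,-00-,1--1
  m13: --01,1--1
  m14: -110,111-
Essential: -0-1
Petrick residual → --01, -110, 0-0-
Min cover (4 terms): c'd + b'd + bcd' + a'c'

4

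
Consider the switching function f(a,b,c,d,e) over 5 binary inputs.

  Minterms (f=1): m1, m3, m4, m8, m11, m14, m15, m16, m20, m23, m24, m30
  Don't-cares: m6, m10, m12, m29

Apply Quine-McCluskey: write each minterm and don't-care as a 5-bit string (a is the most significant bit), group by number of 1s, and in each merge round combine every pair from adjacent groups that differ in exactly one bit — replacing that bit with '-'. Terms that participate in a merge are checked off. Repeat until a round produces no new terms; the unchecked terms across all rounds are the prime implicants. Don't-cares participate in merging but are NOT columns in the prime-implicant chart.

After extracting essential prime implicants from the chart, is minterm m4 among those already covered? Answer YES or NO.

NO

[col 0] 00001*, 00011*, 00100*, 00110*, 01000*, 01010*, 01011*, 01100*, 01110*, 01111*, 10000*, 10100*, 10111, 11000*, 11101, 11110*
[col 1] -0100, -1000, -1110, 0-011, 0-100*, 0-110*, 000-1, 001-0*, 01-00*, 01-10*, 01-11*, 010-0*, 0101-*, 011-0*, 0111-*, 1-000, 10-00
[col 2] 0-1-0, 01--0, 01-1-
Prime implicants: -0100, -1000, -1110, 0-011, 0-1-0, 000-1, 01--0, 01-1-, 1-000, 10-00, 10111, 11101
PI chart (minterm → PIs covering it):
  1 | 000-1  (sole → essential)
  3 | 0-011,000-1
  4 | -0100,0-1-0
  8 | -1000,01--0
  11 | 0-011,01-1-
  14 | -1110,0-1-0,01--0,01-1-
  15 | 01-1-  (sole → essential)
  16 | 1-000,10-00
  20 | -0100,10-00
  23 | 10111  (sole → essential)
  24 | -1000,1-000
  30 | -1110  (sole → essential)
Essential prime implicants: -1110, 000-1, 01-1-, 10111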